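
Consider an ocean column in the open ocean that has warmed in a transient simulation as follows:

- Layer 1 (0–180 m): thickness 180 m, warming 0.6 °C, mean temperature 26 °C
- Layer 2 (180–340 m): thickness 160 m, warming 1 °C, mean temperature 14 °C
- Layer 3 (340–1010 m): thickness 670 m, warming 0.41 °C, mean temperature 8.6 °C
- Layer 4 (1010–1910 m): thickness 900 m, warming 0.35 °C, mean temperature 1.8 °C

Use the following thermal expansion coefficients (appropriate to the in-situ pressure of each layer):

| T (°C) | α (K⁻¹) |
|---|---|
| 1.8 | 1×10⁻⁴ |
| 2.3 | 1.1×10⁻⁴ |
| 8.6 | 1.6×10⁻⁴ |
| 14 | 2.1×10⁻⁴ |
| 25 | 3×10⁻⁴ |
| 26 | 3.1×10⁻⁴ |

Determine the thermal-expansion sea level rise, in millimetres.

140 mm of thermosteric rise

Layer 1 at 26 °C → α = 3.1×10⁻⁴ K⁻¹
Layer 2 at 14 °C → α = 2.1×10⁻⁴ K⁻¹
Layer 3 at 8.6 °C → α = 1.6×10⁻⁴ K⁻¹
Layer 4 at 1.8 °C → α = 1×10⁻⁴ K⁻¹
Layer 1: 3.1×10⁻⁴ × 0.6 × 180 = 0.03348 m
180–340 m: 2.1×10⁻⁴ × 160 × 1 = 0.03360 m
1.6×10⁻⁴ × 0.41 × 670 = 0.043952 m
1×10⁻⁴ × 0.35 × 900 = 0.03150 m
Δh = 0.03348 + 0.03360 + 0.043952 + 0.03150 = 0.142532 m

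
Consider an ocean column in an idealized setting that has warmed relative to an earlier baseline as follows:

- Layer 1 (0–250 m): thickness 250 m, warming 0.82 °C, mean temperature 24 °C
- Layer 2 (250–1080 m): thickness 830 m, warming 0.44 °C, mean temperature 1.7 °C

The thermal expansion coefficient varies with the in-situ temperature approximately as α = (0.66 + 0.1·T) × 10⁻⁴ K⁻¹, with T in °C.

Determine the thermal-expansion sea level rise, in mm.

Δh ≈ 93 mm

Layer 1: α = (0.66 + 0.1×24)×10⁻⁴ = 3.06×10⁻⁴ K⁻¹
Layer 2: α = (0.66 + 0.1×1.7)×10⁻⁴ = 0.83×10⁻⁴ K⁻¹
3.06×10⁻⁴ × 0.82 × 250 = 0.06273 m
Layer 2: 830 × 0.83×10⁻⁴ × 0.44 = 0.0303116 m
Δh = 0.06273 + 0.0303116 = 0.0930416 m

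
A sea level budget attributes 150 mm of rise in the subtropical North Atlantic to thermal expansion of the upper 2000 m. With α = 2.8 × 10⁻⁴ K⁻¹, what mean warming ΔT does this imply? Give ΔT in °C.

ΔT = Δh/(αH) = 0.15 / (2.8×10⁻⁴ × 2000) ≈ 0.2679 °C

0.268 °C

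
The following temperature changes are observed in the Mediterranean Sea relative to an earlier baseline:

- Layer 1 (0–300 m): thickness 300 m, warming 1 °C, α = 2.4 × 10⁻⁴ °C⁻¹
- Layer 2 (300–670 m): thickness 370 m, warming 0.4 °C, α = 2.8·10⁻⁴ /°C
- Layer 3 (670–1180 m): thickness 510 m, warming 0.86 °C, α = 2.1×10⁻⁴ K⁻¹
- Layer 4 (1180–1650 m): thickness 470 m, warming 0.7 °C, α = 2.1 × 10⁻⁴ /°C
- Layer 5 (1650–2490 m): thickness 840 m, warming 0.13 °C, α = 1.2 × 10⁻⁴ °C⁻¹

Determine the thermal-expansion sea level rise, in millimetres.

Δh ≈ 288 mm

0–300 m: 300 × 2.4×10⁻⁴ × 1 = 0.07200 m
370 × 0.4 × 2.8×10⁻⁴ = 0.04144 m
Layer 3: 510 × 0.86 × 2.1×10⁻⁴ = 0.092106 m
2.1×10⁻⁴ × 470 × 0.7 = 0.06909 m
0.13 × 1.2×10⁻⁴ × 840 = 0.013104 m
Δh = 0.07200 + 0.04144 + 0.092106 + 0.06909 + 0.013104 = 0.28774 m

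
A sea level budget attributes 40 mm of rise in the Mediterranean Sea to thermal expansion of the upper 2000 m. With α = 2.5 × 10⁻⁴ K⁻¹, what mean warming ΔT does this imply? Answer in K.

ΔT = Δh/(αH) = 0.04 / (2.5×10⁻⁴ × 2000) = 0.08000 K

about 0.0800 K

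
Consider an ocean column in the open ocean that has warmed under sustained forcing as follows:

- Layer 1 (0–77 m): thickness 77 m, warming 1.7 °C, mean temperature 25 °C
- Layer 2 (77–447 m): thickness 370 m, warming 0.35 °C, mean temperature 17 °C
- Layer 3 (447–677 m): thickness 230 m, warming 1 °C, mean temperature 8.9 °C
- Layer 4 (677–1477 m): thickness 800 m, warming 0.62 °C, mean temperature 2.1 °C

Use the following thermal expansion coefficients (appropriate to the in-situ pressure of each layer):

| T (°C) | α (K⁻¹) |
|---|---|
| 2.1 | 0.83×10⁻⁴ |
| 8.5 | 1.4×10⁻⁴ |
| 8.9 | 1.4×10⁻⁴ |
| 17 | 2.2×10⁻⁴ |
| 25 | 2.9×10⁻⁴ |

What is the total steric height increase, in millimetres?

Layer 1 at 25 °C → α = 2.9×10⁻⁴ K⁻¹
Layer 2 at 17 °C → α = 2.2×10⁻⁴ K⁻¹
Layer 3 at 8.9 °C → α = 1.4×10⁻⁴ K⁻¹
Layer 4 at 2.1 °C → α = 0.83×10⁻⁴ K⁻¹
Layer 1: 1.7 × 2.9×10⁻⁴ × 77 = 0.037961 m
77–447 m: 2.2×10⁻⁴ × 0.35 × 370 = 0.02849 m
1 × 230 × 1.4×10⁻⁴ = 0.03220 m
800 × 0.83×10⁻⁴ × 0.62 = 0.041168 m
Δh = 0.037961 + 0.02849 + 0.03220 + 0.041168 = 0.139819 m

about 140 mm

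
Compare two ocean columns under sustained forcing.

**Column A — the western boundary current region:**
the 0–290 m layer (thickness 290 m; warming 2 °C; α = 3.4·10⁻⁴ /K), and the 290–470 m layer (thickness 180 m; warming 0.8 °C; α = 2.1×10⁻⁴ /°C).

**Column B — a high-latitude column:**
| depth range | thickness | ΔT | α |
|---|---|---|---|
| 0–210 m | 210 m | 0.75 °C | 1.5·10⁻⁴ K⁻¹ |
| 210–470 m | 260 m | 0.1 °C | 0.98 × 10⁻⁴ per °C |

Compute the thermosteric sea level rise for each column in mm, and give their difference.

A Layer 1: 2 × 290 × 3.4×10⁻⁴ = 0.19720 m
A Layer 2: 2.1×10⁻⁴ × 0.8 × 180 = 0.03024 m
A total: 0.22744 m
B 0–210 m: 0.75 × 210 × 1.5×10⁻⁴ = 0.023625 m
B 0.98×10⁻⁴ × 260 × 0.1 = 0.002548 m
B total: 0.026173 m
Difference: 0.22744 − 0.026173 = 0.201267 m

A: 227 mm; B: 26.2 mm; difference 201 mm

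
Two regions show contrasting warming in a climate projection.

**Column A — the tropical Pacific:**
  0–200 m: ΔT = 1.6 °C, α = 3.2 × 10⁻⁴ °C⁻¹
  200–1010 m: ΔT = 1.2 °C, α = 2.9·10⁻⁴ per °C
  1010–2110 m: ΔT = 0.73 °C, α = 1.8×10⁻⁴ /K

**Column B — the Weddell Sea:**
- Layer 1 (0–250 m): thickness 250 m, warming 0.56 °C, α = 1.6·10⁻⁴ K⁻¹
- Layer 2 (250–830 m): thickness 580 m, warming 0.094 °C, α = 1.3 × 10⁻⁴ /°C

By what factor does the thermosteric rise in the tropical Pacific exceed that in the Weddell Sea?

A Layer 1: 1.6 × 3.2×10⁻⁴ × 200 = 0.10240 m
A 2.9×10⁻⁴ × 1.2 × 810 = 0.28188 m
A Layer 3: 1100 × 1.8×10⁻⁴ × 0.73 = 0.14454 m
A total: 0.52882 m
B 0.56 × 250 × 1.6×10⁻⁴ = 0.02240 m
B Layer 2: 580 × 0.094 × 1.3×10⁻⁴ = 0.0070876 m
B total: 0.0294876 m
Ratio: 0.52882 / 0.0294876 ≈ 17.93

≈ 17.9×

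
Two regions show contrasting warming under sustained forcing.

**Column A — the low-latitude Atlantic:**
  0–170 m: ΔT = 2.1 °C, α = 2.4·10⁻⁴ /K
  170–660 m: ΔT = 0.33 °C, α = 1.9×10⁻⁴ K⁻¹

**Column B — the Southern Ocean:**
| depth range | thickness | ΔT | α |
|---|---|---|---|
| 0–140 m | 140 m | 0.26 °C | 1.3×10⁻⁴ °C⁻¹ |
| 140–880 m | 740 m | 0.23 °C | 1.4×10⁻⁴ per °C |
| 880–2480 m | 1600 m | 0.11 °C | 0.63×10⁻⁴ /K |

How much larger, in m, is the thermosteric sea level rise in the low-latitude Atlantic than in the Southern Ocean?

0.077 m larger

A Layer 1: 2.1 × 2.4×10⁻⁴ × 170 = 0.08568 m
A Layer 2: 490 × 1.9×10⁻⁴ × 0.33 = 0.030723 m
A total: 0.116403 m
B Layer 1: 1.3×10⁻⁴ × 140 × 0.26 = 0.004732 m
B 140–880 m: 1.4×10⁻⁴ × 0.23 × 740 = 0.023828 m
B 880–2480 m: 0.11 × 1600 × 0.63×10⁻⁴ = 0.011088 m
B total: 0.039648 m
Difference: 0.116403 − 0.039648 = 0.076755 m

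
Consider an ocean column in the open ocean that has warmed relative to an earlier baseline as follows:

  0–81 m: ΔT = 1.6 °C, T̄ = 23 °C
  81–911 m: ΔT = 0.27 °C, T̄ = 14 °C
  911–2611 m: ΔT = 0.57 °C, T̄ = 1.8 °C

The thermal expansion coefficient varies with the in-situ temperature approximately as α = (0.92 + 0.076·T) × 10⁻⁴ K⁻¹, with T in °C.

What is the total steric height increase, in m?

Δh = 0.181 m

Layer 1: α = (0.92 + 0.076×23)×10⁻⁴ = 2.668×10⁻⁴ K⁻¹
Layer 2: α = (0.92 + 0.076×14)×10⁻⁴ = 1.984×10⁻⁴ K⁻¹
Layer 3: α = (0.92 + 0.076×1.8)×10⁻⁴ = 1.0568×10⁻⁴ K⁻¹
2.668×10⁻⁴ × 1.6 × 81 = 0.03457728 m
81–911 m: 0.27 × 830 × 1.984×10⁻⁴ = 0.04446144 m
0.57 × 1700 × 1.0568×10⁻⁴ = 0.10240392 m
Δh = 0.03457728 + 0.04446144 + 0.10240392 = 0.18144264 m ≈ 0.181 m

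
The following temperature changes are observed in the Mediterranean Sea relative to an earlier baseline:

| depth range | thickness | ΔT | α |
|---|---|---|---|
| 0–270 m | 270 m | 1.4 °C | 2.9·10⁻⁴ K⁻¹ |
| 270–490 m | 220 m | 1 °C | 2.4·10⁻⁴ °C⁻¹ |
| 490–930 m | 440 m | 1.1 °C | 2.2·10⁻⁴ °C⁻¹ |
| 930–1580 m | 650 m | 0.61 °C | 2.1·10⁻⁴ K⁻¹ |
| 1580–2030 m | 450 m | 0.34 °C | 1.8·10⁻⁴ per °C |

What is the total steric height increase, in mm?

Layer 1: 2.9×10⁻⁴ × 1.4 × 270 = 0.10962 m
Layer 2: 2.4×10⁻⁴ × 1 × 220 = 0.05280 m
490–930 m: 440 × 1.1 × 2.2×10⁻⁴ = 0.10648 m
Layer 4: 650 × 0.61 × 2.1×10⁻⁴ = 0.083265 m
1.8×10⁻⁴ × 450 × 0.34 = 0.02754 m
Δh = 0.10962 + 0.05280 + 0.10648 + 0.083265 + 0.02754 = 0.379705 m ≈ 380 mm

about 380 mm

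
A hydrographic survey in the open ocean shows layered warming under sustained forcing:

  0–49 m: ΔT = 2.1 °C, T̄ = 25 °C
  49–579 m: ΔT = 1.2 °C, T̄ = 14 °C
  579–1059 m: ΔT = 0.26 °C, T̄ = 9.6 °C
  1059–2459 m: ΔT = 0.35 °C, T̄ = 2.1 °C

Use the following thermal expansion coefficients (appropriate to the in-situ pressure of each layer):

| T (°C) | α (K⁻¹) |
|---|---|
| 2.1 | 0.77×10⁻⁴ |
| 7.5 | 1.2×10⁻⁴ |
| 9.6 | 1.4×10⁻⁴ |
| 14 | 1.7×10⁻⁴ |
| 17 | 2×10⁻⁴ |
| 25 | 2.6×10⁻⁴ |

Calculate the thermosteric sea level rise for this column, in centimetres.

19.0 cm

Layer 1 at 25 °C → α = 2.6×10⁻⁴ K⁻¹
Layer 2 at 14 °C → α = 1.7×10⁻⁴ K⁻¹
Layer 3 at 9.6 °C → α = 1.4×10⁻⁴ K⁻¹
Layer 4 at 2.1 °C → α = 0.77×10⁻⁴ K⁻¹
0–49 m: 2.6×10⁻⁴ × 2.1 × 49 = 0.026754 m
1.2 × 530 × 1.7×10⁻⁴ = 0.10812 m
0.26 × 1.4×10⁻⁴ × 480 = 0.017472 m
Layer 4: 0.77×10⁻⁴ × 0.35 × 1400 = 0.03773 m
Δh = 0.026754 + 0.10812 + 0.017472 + 0.03773 = 0.190076 m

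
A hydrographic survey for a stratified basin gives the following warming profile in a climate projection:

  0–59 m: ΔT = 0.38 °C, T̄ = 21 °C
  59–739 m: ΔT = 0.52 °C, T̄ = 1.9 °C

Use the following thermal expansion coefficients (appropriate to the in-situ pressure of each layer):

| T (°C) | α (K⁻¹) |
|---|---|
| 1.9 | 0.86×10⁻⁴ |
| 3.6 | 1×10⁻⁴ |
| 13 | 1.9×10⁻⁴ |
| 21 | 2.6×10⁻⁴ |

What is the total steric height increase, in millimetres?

Δh = 36 mm

Layer 1 at 21 °C → α = 2.6×10⁻⁴ K⁻¹
Layer 2 at 1.9 °C → α = 0.86×10⁻⁴ K⁻¹
Layer 1: 0.38 × 59 × 2.6×10⁻⁴ = 0.0058292 m
Layer 2: 0.86×10⁻⁴ × 680 × 0.52 = 0.0304096 m
Δh = 0.0058292 + 0.0304096 = 0.0362388 m ≈ 36 mm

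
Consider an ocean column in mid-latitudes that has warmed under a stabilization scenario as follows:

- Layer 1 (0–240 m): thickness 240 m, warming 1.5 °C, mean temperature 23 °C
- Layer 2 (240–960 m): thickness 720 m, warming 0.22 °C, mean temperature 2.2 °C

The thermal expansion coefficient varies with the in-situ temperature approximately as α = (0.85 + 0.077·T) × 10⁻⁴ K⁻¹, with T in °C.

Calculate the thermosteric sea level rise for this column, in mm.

about 110 mm

Layer 1: α = (0.85 + 0.077×23)×10⁻⁴ = 2.621×10⁻⁴ K⁻¹
Layer 2: α = (0.85 + 0.077×2.2)×10⁻⁴ = 1.0194×10⁻⁴ K⁻¹
2.621×10⁻⁴ × 1.5 × 240 = 0.094356 m
Layer 2: 720 × 0.22 × 1.0194×10⁻⁴ = 0.016147296 m
Δh = 0.094356 + 0.016147296 = 0.110503296 m ≈ 110 mm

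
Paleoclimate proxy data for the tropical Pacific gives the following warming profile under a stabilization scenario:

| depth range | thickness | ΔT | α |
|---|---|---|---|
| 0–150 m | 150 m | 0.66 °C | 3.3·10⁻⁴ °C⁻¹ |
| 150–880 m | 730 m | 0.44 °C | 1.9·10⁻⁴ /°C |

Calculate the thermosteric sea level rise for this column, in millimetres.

Layer 1: 3.3×10⁻⁴ × 150 × 0.66 = 0.03267 m
150–880 m: 1.9×10⁻⁴ × 0.44 × 730 = 0.061028 m
Δh = 0.03267 + 0.061028 = 0.093698 m ≈ 93.7 mm

93.7 mm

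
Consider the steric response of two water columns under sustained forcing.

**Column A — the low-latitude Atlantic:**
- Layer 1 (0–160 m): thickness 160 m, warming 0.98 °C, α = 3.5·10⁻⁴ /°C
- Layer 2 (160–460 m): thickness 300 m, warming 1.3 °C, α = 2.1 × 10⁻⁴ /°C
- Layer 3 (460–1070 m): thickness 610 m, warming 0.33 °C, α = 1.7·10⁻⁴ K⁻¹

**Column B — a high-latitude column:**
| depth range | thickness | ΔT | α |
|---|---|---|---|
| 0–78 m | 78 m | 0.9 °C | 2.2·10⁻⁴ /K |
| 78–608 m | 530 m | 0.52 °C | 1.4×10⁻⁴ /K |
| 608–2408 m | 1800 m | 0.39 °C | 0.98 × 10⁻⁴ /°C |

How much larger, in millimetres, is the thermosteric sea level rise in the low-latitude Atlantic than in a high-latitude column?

A Layer 1: 160 × 0.98 × 3.5×10⁻⁴ = 0.05488 m
A 160–460 m: 1.3 × 300 × 2.1×10⁻⁴ = 0.08190 m
A Layer 3: 1.7×10⁻⁴ × 0.33 × 610 = 0.034221 m
A total: 0.171001 m
B 2.2×10⁻⁴ × 0.9 × 78 = 0.015444 m
B 78–608 m: 530 × 1.4×10⁻⁴ × 0.52 = 0.038584 m
B Layer 3: 0.98×10⁻⁴ × 0.39 × 1800 = 0.068796 m
B total: 0.122824 m
Difference: 0.171001 − 0.122824 = 0.048177 m

48.2 mm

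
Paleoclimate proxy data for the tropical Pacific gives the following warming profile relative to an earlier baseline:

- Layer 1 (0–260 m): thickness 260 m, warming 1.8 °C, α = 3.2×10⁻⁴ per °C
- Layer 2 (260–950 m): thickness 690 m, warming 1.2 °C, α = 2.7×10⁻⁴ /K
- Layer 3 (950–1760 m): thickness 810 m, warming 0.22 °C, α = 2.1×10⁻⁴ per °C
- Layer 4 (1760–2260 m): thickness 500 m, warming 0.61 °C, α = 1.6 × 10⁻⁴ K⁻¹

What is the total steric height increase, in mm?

1.8 × 3.2×10⁻⁴ × 260 = 0.14976 m
Layer 2: 2.7×10⁻⁴ × 1.2 × 690 = 0.22356 m
2.1×10⁻⁴ × 0.22 × 810 = 0.037422 m
Layer 4: 0.61 × 500 × 1.6×10⁻⁴ = 0.04880 m
Δh = 0.14976 + 0.22356 + 0.037422 + 0.04880 = 0.459542 m

Δh ≈ 460 mm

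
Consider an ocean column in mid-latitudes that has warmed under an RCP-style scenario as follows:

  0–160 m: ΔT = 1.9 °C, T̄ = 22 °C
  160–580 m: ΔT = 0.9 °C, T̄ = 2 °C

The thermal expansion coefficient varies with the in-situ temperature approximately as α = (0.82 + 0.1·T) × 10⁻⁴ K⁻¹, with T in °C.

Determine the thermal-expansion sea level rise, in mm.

Layer 1: α = (0.82 + 0.1×22)×10⁻⁴ = 3.02×10⁻⁴ K⁻¹
Layer 2: α = (0.82 + 0.1×2)×10⁻⁴ = 1.02×10⁻⁴ K⁻¹
3.02×10⁻⁴ × 1.9 × 160 = 0.091808 m
Layer 2: 0.9 × 420 × 1.02×10⁻⁴ = 0.038556 m
Δh = 0.091808 + 0.038556 = 0.130364 m

Δh = 130 mm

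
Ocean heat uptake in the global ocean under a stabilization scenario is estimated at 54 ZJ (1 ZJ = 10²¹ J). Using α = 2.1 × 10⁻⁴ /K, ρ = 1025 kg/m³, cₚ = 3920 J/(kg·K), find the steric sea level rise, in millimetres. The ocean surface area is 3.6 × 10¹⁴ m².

Δh = 7.84 mm

Per unit area: Q = 54×10²¹ / (3.6×10¹⁴) = 1.5×10⁸ J/m²
Δh = αQ/(ρcₚ) = 2.1×10⁻⁴ × 1.5×10⁸ / (1025 × 3920) ≈ 0.0078397 m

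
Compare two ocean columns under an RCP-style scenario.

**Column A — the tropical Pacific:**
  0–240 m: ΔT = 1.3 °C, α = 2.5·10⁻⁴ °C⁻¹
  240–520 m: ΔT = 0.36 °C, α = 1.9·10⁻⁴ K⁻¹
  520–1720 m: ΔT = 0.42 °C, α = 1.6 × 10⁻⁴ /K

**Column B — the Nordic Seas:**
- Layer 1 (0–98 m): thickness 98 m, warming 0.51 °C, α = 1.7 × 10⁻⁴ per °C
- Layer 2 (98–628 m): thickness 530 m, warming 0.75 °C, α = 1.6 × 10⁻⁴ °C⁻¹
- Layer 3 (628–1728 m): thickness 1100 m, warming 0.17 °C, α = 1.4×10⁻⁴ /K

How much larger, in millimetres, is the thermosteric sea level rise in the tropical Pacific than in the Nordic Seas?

A 0–240 m: 2.5×10⁻⁴ × 240 × 1.3 = 0.07800 m
A 280 × 0.36 × 1.9×10⁻⁴ = 0.019152 m
A 1200 × 1.6×10⁻⁴ × 0.42 = 0.08064 m
A total: 0.177792 m
B Layer 1: 1.7×10⁻⁴ × 0.51 × 98 = 0.0084966 m
B 98–628 m: 1.6×10⁻⁴ × 0.75 × 530 = 0.06360 m
B 628–1728 m: 1100 × 0.17 × 1.4×10⁻⁴ = 0.02618 m
B total: 0.0982766 m
Difference: 0.177792 − 0.0982766 = 0.0795154 m

79.5 mm larger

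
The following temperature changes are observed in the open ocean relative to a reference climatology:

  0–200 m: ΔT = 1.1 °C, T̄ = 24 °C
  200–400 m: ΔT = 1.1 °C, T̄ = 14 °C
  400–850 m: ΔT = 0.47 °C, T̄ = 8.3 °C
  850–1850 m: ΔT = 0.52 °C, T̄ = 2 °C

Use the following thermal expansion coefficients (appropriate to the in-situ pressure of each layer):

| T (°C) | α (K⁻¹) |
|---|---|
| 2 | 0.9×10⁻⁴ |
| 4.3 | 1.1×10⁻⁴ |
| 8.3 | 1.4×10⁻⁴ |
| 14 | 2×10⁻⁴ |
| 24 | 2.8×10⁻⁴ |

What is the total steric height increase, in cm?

Δh = 18.2 cm

Layer 1 at 24 °C → α = 2.8×10⁻⁴ K⁻¹
Layer 2 at 14 °C → α = 2×10⁻⁴ K⁻¹
Layer 3 at 8.3 °C → α = 1.4×10⁻⁴ K⁻¹
Layer 4 at 2 °C → α = 0.9×10⁻⁴ K⁻¹
0–200 m: 2.8×10⁻⁴ × 1.1 × 200 = 0.06160 m
1.1 × 2×10⁻⁴ × 200 = 0.04400 m
Layer 3: 1.4×10⁻⁴ × 450 × 0.47 = 0.02961 m
0.9×10⁻⁴ × 0.52 × 1000 = 0.04680 m
Δh = 0.06160 + 0.04400 + 0.02961 + 0.04680 = 0.18201 m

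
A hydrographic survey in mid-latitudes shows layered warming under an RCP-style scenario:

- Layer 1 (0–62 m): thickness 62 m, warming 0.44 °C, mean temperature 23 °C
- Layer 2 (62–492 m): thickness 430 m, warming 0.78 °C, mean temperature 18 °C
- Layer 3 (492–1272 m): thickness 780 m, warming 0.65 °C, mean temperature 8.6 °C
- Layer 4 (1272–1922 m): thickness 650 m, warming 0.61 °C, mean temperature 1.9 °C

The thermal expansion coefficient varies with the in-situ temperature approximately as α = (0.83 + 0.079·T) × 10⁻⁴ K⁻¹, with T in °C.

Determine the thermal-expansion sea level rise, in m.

0.198 m of thermosteric rise

Layer 1: α = (0.83 + 0.079×23)×10⁻⁴ = 2.647×10⁻⁴ K⁻¹
Layer 2: α = (0.83 + 0.079×18)×10⁻⁴ = 2.252×10⁻⁴ K⁻¹
Layer 3: α = (0.83 + 0.079×8.6)×10⁻⁴ = 1.5094×10⁻⁴ K⁻¹
Layer 4: α = (0.83 + 0.079×1.9)×10⁻⁴ = 0.9801×10⁻⁴ K⁻¹
0.44 × 2.647×10⁻⁴ × 62 = 0.007221016 m
62–492 m: 430 × 2.252×10⁻⁴ × 0.78 = 0.07553208 m
492–1272 m: 1.5094×10⁻⁴ × 780 × 0.65 = 0.07652658 m
1272–1922 m: 650 × 0.9801×10⁻⁴ × 0.61 = 0.038860965 m
Δh = 0.007221016 + 0.07553208 + 0.07652658 + 0.038860965 = 0.198140641 m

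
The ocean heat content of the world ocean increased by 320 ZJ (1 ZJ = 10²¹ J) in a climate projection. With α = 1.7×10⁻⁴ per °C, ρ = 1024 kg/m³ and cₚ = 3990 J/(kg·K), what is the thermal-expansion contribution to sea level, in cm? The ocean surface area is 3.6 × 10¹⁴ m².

Per unit area: Q = 320×10²¹ / (3.6×10¹⁴) ≈ 8.889×10⁸ J/m²
Δh = αQ/(ρcₚ) = 1.7×10⁻⁴ × 8.889×10⁸ / (1024 × 3990) ≈ 0.036985 m

3.7 cm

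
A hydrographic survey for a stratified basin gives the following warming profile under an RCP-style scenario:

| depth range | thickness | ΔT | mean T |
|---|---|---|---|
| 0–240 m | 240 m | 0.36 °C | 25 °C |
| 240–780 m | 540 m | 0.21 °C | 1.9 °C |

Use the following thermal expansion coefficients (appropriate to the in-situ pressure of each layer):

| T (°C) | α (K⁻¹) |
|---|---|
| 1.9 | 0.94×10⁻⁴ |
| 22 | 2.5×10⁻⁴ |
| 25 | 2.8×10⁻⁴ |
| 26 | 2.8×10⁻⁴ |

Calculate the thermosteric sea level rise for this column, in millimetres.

34.9 mm

Layer 1 at 25 °C → α = 2.8×10⁻⁴ K⁻¹
Layer 2 at 1.9 °C → α = 0.94×10⁻⁴ K⁻¹
0.36 × 240 × 2.8×10⁻⁴ = 0.024192 m
240–780 m: 540 × 0.21 × 0.94×10⁻⁴ = 0.0106596 m
Δh = 0.024192 + 0.0106596 = 0.0348516 m ≈ 34.9 mm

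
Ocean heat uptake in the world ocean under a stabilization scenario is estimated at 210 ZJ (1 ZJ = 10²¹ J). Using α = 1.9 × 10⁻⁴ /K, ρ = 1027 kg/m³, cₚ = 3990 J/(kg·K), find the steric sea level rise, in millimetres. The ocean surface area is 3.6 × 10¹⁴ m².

Per unit area: Q = 210×10²¹ / (3.6×10¹⁴) ≈ 5.833×10⁸ J/m²
Δh = αQ/(ρcₚ) = 1.9×10⁻⁴ × 5.833×10⁸ / (1027 × 3990) ≈ 0.027046 m

27 mm of thermosteric rise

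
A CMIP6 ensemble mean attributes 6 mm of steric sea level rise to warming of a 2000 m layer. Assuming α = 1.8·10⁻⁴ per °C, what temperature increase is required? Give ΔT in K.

about 0.0167 K

ΔT = Δh/(αH) = 0.006 / (1.8×10⁻⁴ × 2000) ≈ 0.01667 K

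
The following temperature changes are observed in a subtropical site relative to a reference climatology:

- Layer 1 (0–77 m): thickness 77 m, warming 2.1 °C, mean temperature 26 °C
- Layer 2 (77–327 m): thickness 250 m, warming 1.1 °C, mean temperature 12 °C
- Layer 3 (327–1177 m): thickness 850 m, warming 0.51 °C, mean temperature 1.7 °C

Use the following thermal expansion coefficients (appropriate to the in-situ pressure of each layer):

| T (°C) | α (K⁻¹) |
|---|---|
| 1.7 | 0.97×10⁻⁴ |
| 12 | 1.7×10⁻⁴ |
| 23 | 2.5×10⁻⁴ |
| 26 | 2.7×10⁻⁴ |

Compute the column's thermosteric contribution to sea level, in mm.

Layer 1 at 26 °C → α = 2.7×10⁻⁴ K⁻¹
Layer 2 at 12 °C → α = 1.7×10⁻⁴ K⁻¹
Layer 3 at 1.7 °C → α = 0.97×10⁻⁴ K⁻¹
0–77 m: 2.1 × 77 × 2.7×10⁻⁴ = 0.043659 m
1.1 × 1.7×10⁻⁴ × 250 = 0.04675 m
Layer 3: 0.51 × 850 × 0.97×10⁻⁴ = 0.0420495 m
Δh = 0.043659 + 0.04675 + 0.0420495 = 0.1324585 m

about 132 mm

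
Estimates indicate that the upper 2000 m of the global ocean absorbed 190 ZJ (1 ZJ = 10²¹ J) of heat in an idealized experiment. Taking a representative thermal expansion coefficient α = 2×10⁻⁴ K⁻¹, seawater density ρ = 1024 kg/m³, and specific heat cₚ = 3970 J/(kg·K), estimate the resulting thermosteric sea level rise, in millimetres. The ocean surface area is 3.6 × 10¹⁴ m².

26 mm

Per unit area: Q = 190×10²¹ / (3.6×10¹⁴) ≈ 5.278×10⁸ J/m²
Δh = αQ/(ρcₚ) = 2×10⁻⁴ × 5.278×10⁸ / (1024 × 3970) ≈ 0.025966 m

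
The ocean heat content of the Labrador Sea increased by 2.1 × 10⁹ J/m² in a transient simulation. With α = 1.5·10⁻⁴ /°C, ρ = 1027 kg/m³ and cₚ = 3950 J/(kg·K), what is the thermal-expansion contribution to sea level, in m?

Δh = αQ/(ρcₚ) = 1.5×10⁻⁴ × 2.1×10⁹ / (1027 × 3950) ≈ 0.07765 m

Δh = 0.0777 m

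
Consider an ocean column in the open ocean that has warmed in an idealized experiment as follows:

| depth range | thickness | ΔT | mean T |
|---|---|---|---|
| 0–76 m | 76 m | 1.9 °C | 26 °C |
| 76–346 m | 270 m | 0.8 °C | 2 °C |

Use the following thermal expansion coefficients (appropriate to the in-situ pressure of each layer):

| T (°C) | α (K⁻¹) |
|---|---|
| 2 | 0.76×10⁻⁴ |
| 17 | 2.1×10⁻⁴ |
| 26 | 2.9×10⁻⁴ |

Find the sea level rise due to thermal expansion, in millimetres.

Layer 1 at 26 °C → α = 2.9×10⁻⁴ K⁻¹
Layer 2 at 2 °C → α = 0.76×10⁻⁴ K⁻¹
2.9×10⁻⁴ × 1.9 × 76 = 0.041876 m
Layer 2: 0.8 × 0.76×10⁻⁴ × 270 = 0.016416 m
Δh = 0.041876 + 0.016416 = 0.058292 m

Δh ≈ 58 mm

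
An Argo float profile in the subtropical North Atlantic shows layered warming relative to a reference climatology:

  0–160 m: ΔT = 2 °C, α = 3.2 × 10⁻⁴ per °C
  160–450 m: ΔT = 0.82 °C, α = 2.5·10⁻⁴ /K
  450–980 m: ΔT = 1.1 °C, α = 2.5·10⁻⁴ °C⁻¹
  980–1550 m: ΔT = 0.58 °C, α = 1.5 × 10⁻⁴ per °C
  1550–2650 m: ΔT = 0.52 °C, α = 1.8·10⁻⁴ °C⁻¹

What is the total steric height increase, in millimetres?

3.2×10⁻⁴ × 2 × 160 = 0.10240 m
160–450 m: 290 × 0.82 × 2.5×10⁻⁴ = 0.05945 m
Layer 3: 530 × 2.5×10⁻⁴ × 1.1 = 0.14575 m
Layer 4: 0.58 × 570 × 1.5×10⁻⁴ = 0.04959 m
1.8×10⁻⁴ × 0.52 × 1100 = 0.10296 m
Δh = 0.10240 + 0.05945 + 0.14575 + 0.04959 + 0.10296 = 0.46015 m ≈ 460 mm

Δh ≈ 460 mm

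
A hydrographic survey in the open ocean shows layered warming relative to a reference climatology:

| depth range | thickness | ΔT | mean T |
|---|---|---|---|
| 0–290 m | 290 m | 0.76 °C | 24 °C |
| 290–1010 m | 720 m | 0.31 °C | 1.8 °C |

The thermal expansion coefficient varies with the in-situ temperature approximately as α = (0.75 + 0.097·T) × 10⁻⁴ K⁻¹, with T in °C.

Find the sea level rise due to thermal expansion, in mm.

88 mm

Layer 1: α = (0.75 + 0.097×24)×10⁻⁴ = 3.078×10⁻⁴ K⁻¹
Layer 2: α = (0.75 + 0.097×1.8)×10⁻⁴ = 0.9246×10⁻⁴ K⁻¹
0–290 m: 0.76 × 290 × 3.078×10⁻⁴ = 0.06783912 m
720 × 0.31 × 0.9246×10⁻⁴ = 0.020637072 m
Δh = 0.06783912 + 0.020637072 = 0.088476192 m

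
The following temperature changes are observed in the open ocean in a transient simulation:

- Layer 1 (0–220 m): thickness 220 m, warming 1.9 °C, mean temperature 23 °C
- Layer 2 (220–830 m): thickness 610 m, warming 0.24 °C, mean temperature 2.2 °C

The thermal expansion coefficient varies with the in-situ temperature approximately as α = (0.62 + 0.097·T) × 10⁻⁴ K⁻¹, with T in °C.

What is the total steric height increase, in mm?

Layer 1: α = (0.62 + 0.097×23)×10⁻⁴ = 2.851×10⁻⁴ K⁻¹
Layer 2: α = (0.62 + 0.097×2.2)×10⁻⁴ = 0.8334×10⁻⁴ K⁻¹
1.9 × 2.851×10⁻⁴ × 220 = 0.1191718 m
220–830 m: 610 × 0.24 × 0.8334×10⁻⁴ = 0.012200976 m
Δh = 0.1191718 + 0.012200976 = 0.131372776 m

131 mm of thermosteric rise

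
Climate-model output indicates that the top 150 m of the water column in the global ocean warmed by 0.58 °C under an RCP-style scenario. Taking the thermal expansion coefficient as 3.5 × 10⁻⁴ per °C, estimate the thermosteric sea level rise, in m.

Δh = αΔT·H = 3.5×10⁻⁴ × 0.58 × 150 = 0.03045 m

Δh ≈ 0.0305 m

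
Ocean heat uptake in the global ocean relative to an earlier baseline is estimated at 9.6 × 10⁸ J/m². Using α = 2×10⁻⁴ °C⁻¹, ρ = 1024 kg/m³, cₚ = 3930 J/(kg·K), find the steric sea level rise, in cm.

Δh = αQ/(ρcₚ) = 2×10⁻⁴ × 9.6×10⁸ / (1024 × 3930) ≈ 0.04771 m

Δh ≈ 4.8 cm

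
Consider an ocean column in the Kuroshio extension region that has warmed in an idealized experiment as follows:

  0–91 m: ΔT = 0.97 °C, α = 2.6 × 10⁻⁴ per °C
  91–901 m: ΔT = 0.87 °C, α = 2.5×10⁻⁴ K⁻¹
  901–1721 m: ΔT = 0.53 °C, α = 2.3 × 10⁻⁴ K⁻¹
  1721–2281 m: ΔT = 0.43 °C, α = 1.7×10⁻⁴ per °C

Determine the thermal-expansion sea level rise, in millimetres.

Δh = 340 mm

2.6×10⁻⁴ × 91 × 0.97 = 0.0229502 m
Layer 2: 2.5×10⁻⁴ × 810 × 0.87 = 0.176175 m
901–1721 m: 2.3×10⁻⁴ × 820 × 0.53 = 0.099958 m
Layer 4: 1.7×10⁻⁴ × 560 × 0.43 = 0.040936 m
Δh = 0.0229502 + 0.176175 + 0.099958 + 0.040936 = 0.3400192 m ≈ 340 mm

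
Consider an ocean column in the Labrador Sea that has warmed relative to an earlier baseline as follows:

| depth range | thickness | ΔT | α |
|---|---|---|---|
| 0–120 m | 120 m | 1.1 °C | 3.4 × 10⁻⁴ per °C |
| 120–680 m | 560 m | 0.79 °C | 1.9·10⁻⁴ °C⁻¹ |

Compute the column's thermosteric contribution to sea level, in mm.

120 × 1.1 × 3.4×10⁻⁴ = 0.04488 m
120–680 m: 0.79 × 1.9×10⁻⁴ × 560 = 0.084056 m
Δh = 0.04488 + 0.084056 = 0.128936 m

about 129 mm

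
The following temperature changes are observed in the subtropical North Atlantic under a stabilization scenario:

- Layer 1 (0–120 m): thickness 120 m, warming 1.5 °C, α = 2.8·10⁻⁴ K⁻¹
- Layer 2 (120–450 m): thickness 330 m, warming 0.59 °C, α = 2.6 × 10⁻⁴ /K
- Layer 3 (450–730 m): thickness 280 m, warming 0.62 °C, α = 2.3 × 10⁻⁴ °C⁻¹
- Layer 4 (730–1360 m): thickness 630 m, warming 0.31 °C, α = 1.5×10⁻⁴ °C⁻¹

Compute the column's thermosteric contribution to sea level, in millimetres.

Layer 1: 1.5 × 2.8×10⁻⁴ × 120 = 0.05040 m
Layer 2: 330 × 2.6×10⁻⁴ × 0.59 = 0.050622 m
Layer 3: 2.3×10⁻⁴ × 0.62 × 280 = 0.039928 m
Layer 4: 630 × 0.31 × 1.5×10⁻⁴ = 0.029295 m
Δh = 0.05040 + 0.050622 + 0.039928 + 0.029295 = 0.170245 m ≈ 170 mm

Δh ≈ 170 mm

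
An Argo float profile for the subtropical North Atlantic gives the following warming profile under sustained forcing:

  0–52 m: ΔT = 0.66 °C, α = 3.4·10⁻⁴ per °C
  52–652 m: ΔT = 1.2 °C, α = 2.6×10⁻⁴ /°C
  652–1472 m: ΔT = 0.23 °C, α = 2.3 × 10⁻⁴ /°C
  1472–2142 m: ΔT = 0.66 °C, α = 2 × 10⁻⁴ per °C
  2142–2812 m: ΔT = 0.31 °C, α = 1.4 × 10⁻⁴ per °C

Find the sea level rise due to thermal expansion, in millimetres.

360 mm

0–52 m: 0.66 × 52 × 3.4×10⁻⁴ = 0.0116688 m
52–652 m: 600 × 2.6×10⁻⁴ × 1.2 = 0.18720 m
2.3×10⁻⁴ × 820 × 0.23 = 0.043378 m
670 × 0.66 × 2×10⁻⁴ = 0.08844 m
2142–2812 m: 0.31 × 1.4×10⁻⁴ × 670 = 0.029078 m
Δh = 0.0116688 + 0.18720 + 0.043378 + 0.08844 + 0.029078 = 0.3597648 m ≈ 360 mm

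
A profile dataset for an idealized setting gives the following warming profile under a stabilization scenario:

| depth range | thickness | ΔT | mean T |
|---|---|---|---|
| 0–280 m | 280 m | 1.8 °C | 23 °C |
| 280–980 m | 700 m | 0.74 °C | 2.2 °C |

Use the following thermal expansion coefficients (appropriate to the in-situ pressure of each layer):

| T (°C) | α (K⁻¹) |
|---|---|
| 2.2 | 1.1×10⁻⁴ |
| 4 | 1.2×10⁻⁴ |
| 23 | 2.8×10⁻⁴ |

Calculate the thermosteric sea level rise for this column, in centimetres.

about 20 cm

Layer 1 at 23 °C → α = 2.8×10⁻⁴ K⁻¹
Layer 2 at 2.2 °C → α = 1.1×10⁻⁴ K⁻¹
2.8×10⁻⁴ × 1.8 × 280 = 0.14112 m
700 × 0.74 × 1.1×10⁻⁴ = 0.05698 m
Δh = 0.14112 + 0.05698 = 0.19810 m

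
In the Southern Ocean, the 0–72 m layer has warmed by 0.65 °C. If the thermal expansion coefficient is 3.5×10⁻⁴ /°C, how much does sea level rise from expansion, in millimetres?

Δh = 16.4 mm

Δh = αΔT·H = 3.5×10⁻⁴ × 0.65 × 72 = 0.01638 m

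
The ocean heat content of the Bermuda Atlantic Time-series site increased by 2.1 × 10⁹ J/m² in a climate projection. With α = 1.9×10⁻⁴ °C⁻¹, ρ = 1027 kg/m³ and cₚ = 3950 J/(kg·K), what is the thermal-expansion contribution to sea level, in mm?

Δh = αQ/(ρcₚ) = 1.9×10⁻⁴ × 2.1×10⁹ / (1027 × 3950) ≈ 0.098357 m

Δh ≈ 98.4 mm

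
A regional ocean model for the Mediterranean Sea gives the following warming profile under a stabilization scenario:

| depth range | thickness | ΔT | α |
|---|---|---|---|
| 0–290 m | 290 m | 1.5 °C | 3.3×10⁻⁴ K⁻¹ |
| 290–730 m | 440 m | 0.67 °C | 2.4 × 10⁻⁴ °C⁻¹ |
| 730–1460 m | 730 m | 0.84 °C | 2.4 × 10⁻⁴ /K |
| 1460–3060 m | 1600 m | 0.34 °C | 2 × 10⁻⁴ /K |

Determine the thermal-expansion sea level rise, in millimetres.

Δh ≈ 470 mm

0–290 m: 1.5 × 290 × 3.3×10⁻⁴ = 0.14355 m
290–730 m: 2.4×10⁻⁴ × 440 × 0.67 = 0.070752 m
730–1460 m: 2.4×10⁻⁴ × 730 × 0.84 = 0.147168 m
Layer 4: 0.34 × 2×10⁻⁴ × 1600 = 0.10880 m
Δh = 0.14355 + 0.070752 + 0.147168 + 0.10880 = 0.47027 m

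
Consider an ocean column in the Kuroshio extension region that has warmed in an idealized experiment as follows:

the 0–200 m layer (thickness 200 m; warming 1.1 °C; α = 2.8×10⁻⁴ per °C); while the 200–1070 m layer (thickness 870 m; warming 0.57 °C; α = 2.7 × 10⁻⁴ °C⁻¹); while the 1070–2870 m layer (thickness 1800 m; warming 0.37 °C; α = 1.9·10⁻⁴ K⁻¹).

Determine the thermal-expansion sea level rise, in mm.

0–200 m: 2.8×10⁻⁴ × 200 × 1.1 = 0.06160 m
0.57 × 2.7×10⁻⁴ × 870 = 0.133893 m
1070–2870 m: 1800 × 1.9×10⁻⁴ × 0.37 = 0.12654 m
Δh = 0.06160 + 0.133893 + 0.12654 = 0.322033 m

Δh = 322 mm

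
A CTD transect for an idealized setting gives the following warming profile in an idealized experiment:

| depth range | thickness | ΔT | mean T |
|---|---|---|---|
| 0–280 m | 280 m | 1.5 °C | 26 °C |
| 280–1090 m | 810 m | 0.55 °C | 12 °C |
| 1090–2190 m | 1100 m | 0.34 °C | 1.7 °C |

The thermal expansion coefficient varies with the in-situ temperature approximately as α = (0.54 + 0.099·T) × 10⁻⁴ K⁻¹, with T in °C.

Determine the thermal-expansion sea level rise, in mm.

Layer 1: α = (0.54 + 0.099×26)×10⁻⁴ = 3.114×10⁻⁴ K⁻¹
Layer 2: α = (0.54 + 0.099×12)×10⁻⁴ = 1.728×10⁻⁴ K⁻¹
Layer 3: α = (0.54 + 0.099×1.7)×10⁻⁴ = 0.7083×10⁻⁴ K⁻¹
Layer 1: 280 × 3.114×10⁻⁴ × 1.5 = 0.130788 m
Layer 2: 1.728×10⁻⁴ × 0.55 × 810 = 0.0769824 m
1090–2190 m: 1100 × 0.34 × 0.7083×10⁻⁴ = 0.02649042 m
Δh = 0.130788 + 0.0769824 + 0.02649042 = 0.23426082 m ≈ 234 mm

about 234 mm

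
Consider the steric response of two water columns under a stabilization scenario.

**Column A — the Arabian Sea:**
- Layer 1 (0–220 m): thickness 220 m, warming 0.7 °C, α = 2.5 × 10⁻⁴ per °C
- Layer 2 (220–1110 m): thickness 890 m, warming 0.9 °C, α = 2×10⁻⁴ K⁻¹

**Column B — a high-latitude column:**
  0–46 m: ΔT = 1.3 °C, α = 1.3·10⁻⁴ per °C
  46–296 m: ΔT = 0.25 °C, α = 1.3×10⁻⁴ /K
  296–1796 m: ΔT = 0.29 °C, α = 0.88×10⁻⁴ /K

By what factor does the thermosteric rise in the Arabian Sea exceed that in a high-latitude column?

A 0–220 m: 0.7 × 220 × 2.5×10⁻⁴ = 0.03850 m
A 220–1110 m: 0.9 × 890 × 2×10⁻⁴ = 0.16020 m
A total: 0.19870 m
B 0–46 m: 46 × 1.3 × 1.3×10⁻⁴ = 0.007774 m
B 46–296 m: 250 × 0.25 × 1.3×10⁻⁴ = 0.008125 m
B 296–1796 m: 0.29 × 1500 × 0.88×10⁻⁴ = 0.03828 m
B total: 0.054179 m
Ratio: 0.19870 / 0.054179 ≈ 3.667

3.7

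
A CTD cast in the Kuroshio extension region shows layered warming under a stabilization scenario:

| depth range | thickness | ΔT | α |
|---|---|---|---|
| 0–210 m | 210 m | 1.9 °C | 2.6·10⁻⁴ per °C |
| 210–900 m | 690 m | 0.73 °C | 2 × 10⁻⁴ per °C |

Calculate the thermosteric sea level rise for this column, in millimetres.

Δh ≈ 200 mm

Layer 1: 2.6×10⁻⁴ × 210 × 1.9 = 0.10374 m
Layer 2: 0.73 × 690 × 2×10⁻⁴ = 0.10074 m
Δh = 0.10374 + 0.10074 = 0.20448 m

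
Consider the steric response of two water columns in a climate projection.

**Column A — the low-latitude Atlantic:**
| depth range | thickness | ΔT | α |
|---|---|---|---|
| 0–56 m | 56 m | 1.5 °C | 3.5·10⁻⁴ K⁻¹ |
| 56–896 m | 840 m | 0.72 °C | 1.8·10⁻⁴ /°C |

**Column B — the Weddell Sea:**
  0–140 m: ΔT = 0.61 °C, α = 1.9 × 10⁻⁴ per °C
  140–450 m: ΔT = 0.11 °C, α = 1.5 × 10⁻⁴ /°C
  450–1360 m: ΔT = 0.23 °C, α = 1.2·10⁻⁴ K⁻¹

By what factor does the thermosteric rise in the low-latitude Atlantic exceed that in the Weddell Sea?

A 1.5 × 3.5×10⁻⁴ × 56 = 0.02940 m
A 56–896 m: 1.8×10⁻⁴ × 840 × 0.72 = 0.108864 m
A total: 0.138264 m
B 0–140 m: 140 × 0.61 × 1.9×10⁻⁴ = 0.016226 m
B Layer 2: 0.11 × 310 × 1.5×10⁻⁴ = 0.005115 m
B Layer 3: 910 × 0.23 × 1.2×10⁻⁴ = 0.025116 m
B total: 0.046457 m
Ratio: 0.138264 / 0.046457 ≈ 2.976

3.0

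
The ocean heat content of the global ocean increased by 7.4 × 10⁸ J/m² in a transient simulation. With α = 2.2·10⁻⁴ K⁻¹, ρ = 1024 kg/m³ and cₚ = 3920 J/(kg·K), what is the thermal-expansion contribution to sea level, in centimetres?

4.1 cm of thermosteric rise

Δh = αQ/(ρcₚ) = 2.2×10⁻⁴ × 7.4×10⁸ / (1024 × 3920) ≈ 0.040557 m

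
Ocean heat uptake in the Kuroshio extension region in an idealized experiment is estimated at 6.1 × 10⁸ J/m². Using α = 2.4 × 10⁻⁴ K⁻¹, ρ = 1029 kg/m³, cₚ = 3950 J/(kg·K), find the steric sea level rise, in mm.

Δh = αQ/(ρcₚ) = 2.4×10⁻⁴ × 6.1×10⁸ / (1029 × 3950) ≈ 0.036019 m

36 mm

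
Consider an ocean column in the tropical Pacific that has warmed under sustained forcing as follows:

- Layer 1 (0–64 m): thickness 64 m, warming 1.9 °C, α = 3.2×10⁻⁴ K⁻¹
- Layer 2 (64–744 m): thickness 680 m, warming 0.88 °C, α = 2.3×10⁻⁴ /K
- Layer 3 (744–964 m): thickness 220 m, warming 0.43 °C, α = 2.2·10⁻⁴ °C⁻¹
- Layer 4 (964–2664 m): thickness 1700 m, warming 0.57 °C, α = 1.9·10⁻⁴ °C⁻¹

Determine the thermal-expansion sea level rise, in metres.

0–64 m: 3.2×10⁻⁴ × 64 × 1.9 = 0.038912 m
0.88 × 680 × 2.3×10⁻⁴ = 0.137632 m
744–964 m: 0.43 × 2.2×10⁻⁴ × 220 = 0.020812 m
Layer 4: 0.57 × 1.9×10⁻⁴ × 1700 = 0.18411 m
Δh = 0.038912 + 0.137632 + 0.020812 + 0.18411 = 0.381466 m ≈ 0.38 m

0.38 m of thermosteric rise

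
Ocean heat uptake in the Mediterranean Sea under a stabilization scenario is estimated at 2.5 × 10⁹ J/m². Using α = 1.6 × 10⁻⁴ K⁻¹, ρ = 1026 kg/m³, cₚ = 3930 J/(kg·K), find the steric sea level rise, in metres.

Δh = αQ/(ρcₚ) = 1.6×10⁻⁴ × 2.5×10⁹ / (1026 × 3930) ≈ 0.099202 m

0.0992 m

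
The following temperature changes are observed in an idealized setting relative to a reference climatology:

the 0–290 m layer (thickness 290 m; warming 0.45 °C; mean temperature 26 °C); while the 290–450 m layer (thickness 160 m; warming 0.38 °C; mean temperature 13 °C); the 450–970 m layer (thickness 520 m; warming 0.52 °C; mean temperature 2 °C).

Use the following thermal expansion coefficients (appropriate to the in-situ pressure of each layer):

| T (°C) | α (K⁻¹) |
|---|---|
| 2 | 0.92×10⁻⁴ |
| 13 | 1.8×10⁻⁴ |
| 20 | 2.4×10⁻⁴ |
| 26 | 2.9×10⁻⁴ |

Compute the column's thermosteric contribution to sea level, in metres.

about 0.0737 m

Layer 1 at 26 °C → α = 2.9×10⁻⁴ K⁻¹
Layer 2 at 13 °C → α = 1.8×10⁻⁴ K⁻¹
Layer 3 at 2 °C → α = 0.92×10⁻⁴ K⁻¹
2.9×10⁻⁴ × 0.45 × 290 = 0.037845 m
290–450 m: 1.8×10⁻⁴ × 160 × 0.38 = 0.010944 m
Layer 3: 0.52 × 0.92×10⁻⁴ × 520 = 0.0248768 m
Δh = 0.037845 + 0.010944 + 0.0248768 = 0.0736658 m ≈ 0.0737 m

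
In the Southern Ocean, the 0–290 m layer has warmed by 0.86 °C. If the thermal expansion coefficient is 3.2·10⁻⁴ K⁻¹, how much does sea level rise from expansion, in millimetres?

Δh = αΔT·H = 3.2×10⁻⁴ × 0.86 × 290 = 0.079808 m

Δh = 79.8 mm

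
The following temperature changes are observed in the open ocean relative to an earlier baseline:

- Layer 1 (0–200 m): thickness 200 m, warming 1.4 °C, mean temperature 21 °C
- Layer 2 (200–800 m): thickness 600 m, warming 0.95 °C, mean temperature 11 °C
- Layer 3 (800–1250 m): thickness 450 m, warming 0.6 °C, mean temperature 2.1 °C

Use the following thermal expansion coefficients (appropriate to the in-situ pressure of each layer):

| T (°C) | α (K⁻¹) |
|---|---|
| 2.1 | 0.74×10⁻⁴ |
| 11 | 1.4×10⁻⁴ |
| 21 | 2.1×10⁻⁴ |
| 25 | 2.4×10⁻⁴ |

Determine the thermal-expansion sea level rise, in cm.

Δh = 16 cm

Layer 1 at 21 °C → α = 2.1×10⁻⁴ K⁻¹
Layer 2 at 11 °C → α = 1.4×10⁻⁴ K⁻¹
Layer 3 at 2.1 °C → α = 0.74×10⁻⁴ K⁻¹
Layer 1: 200 × 1.4 × 2.1×10⁻⁴ = 0.05880 m
600 × 0.95 × 1.4×10⁻⁴ = 0.07980 m
Layer 3: 0.6 × 0.74×10⁻⁴ × 450 = 0.01998 m
Δh = 0.05880 + 0.07980 + 0.01998 = 0.15858 m ≈ 16 cm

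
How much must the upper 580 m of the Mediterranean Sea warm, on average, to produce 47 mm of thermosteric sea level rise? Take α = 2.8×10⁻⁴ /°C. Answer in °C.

ΔT = Δh/(αH) = 0.047 / (2.8×10⁻⁴ × 580) ≈ 0.2894 °C

ΔT ≈ 0.29 °C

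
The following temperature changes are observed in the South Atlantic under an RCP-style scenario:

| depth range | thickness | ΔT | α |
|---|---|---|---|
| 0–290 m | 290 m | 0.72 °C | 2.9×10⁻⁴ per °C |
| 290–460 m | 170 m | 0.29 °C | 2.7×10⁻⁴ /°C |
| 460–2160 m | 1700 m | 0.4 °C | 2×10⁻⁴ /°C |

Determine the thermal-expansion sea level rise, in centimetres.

21 cm of thermosteric rise

2.9×10⁻⁴ × 0.72 × 290 = 0.060552 m
290–460 m: 170 × 0.29 × 2.7×10⁻⁴ = 0.013311 m
460–2160 m: 2×10⁻⁴ × 0.4 × 1700 = 0.13600 m
Δh = 0.060552 + 0.013311 + 0.13600 = 0.209863 m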